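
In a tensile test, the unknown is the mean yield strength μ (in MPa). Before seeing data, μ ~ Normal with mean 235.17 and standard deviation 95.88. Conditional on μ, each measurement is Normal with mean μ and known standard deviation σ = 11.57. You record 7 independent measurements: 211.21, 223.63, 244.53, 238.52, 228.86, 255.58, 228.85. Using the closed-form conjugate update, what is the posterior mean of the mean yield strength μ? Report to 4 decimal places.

For Normal data with known variance σ², a Normal(μ₀, σ₀²) prior on μ is conjugate. Posterior precision = 1/σ₀² + n/σ²; posterior mean is the precision-weighted average of μ₀ and x̄.
Σxᵢ = 211.21 + 223.63 + 244.53 + 238.52 + 228.86 + 255.58 + 228.85 = 1631.18, so n·x̄ = 1631.18.
σ₀² = 95.88² = 9192.9744, σ² = 11.57² = 133.8649; σ² + n·σ₀² = 133.8649 + 7·9192.9744 = 64484.6857.
Posterior mean = (μ₀/σ₀² + n·x̄/σ²)/(1/σ₀² + n/σ²) = (σ²·μ₀ + σ₀²·n·x̄)/(σ² + n·σ₀²) = (133.8649·235.17 + 9192.9744·1631.18)/64484.6857 = 15026876.990325/64484.6857 = 233.0302.

233.0302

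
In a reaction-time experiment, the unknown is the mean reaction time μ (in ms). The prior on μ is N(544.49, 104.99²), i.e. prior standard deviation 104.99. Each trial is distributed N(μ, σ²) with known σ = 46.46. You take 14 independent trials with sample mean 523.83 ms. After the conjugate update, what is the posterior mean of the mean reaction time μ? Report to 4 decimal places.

For Normal data with known variance σ², a Normal(μ₀, σ₀²) prior on μ is conjugate. Posterior precision = 1/σ₀² + n/σ²; posterior mean is the precision-weighted average of μ₀ and x̄.
n·x̄ = 14·523.83 = 7333.62.
σ₀² = 104.99² = 11022.9001, σ² = 46.46² = 2158.5316; σ² + n·σ₀² = 2158.5316 + 14·11022.9001 = 156479.133.
Posterior mean = (μ₀/σ₀² + n·x̄/σ²)/(1/σ₀² + n/σ²) = (σ²·μ₀ + σ₀²·n·x̄)/(σ² + n·σ₀²) = (2158.5316·544.49 + 11022.9001·7333.62)/156479.133 = 82013059.502246/156479.133 = 524.1150.

524.1150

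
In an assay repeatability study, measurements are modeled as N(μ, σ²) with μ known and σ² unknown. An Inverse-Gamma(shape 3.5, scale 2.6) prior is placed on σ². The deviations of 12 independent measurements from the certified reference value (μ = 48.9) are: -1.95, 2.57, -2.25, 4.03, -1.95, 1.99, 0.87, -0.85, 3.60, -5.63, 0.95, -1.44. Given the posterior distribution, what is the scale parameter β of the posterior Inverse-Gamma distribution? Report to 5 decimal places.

46.89290

With known mean μ and an Inverse-Gamma(α, β) prior on σ², the Normal likelihood is conjugate: posterior is Inv-Gamma(α + n/2, β + Σ(xᵢ−μ)²/2).
Σ(xᵢ−μ)² = (-1.95)² + (2.57)² + (-2.25)² + (4.03)² + (-1.95)² + (1.99)² + (0.87)² + (-0.85)² + (3.60)² + (-5.63)² + (0.95)² + (-1.44)² = 88.5858.
Posterior: Inv-Gamma(3.5 + 12/2, 2.6 + 88.5858/2) = Inv-Gamma(9.50, 46.89290).
Posterior β = 46.89290.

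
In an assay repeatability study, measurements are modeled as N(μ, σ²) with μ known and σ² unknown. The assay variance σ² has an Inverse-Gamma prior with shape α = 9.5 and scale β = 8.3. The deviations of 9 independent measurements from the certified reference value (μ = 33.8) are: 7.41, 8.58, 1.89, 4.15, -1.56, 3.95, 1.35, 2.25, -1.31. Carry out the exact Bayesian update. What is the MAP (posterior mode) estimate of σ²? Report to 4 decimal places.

With known mean μ and an Inverse-Gamma(α, β) prior on σ², the Normal likelihood is conjugate: posterior is Inv-Gamma(α + n/2, β + Σ(xᵢ−μ)²/2).
Σ(xᵢ−μ)² = (7.41)² + (8.58)² + (1.89)² + (4.15)² + (-1.56)² + (3.95)² + (1.35)² + (2.25)² + (-1.31)² = 175.9563.
Posterior: Inv-Gamma(9.5 + 9/2, 8.3 + 175.9563/2) = Inv-Gamma(14.00, 96.27815).
Mode = β/(α+1) = 96.27815/15.00 = 6.4185.

6.4185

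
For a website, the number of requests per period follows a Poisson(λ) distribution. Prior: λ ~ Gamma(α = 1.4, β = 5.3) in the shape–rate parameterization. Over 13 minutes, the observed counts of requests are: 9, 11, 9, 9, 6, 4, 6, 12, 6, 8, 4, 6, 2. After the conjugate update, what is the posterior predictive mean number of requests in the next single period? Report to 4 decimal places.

With a Gamma(shape α, rate β) prior, the Poisson likelihood is conjugate: the posterior is Gamma(α + ΣXᵢ, β + n).
Sum of counts S = 92 over n = 13 minutes.
Posterior: Gamma(α+S, β+n) = Gamma(1.4+92, 5.3+13) = Gamma(93.4, 18.3).
The predictive distribution for one future period is NegBinom with mean α/β = 5.1038.

5.1038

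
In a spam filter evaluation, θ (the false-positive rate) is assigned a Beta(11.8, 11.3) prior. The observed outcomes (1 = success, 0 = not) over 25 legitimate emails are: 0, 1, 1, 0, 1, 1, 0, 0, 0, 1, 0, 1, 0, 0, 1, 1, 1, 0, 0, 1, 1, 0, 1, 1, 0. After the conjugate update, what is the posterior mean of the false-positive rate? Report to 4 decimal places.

The Beta prior is conjugate to a Binomial/Bernoulli likelihood; the update adds successes to α and failures to β.
Posterior: Beta(α+k, β+n−k) = Beta(11.8+13, 11.3+12) = Beta(24.8, 23.3).
Posterior mean = α/(α+β) = 24.8/48.1 = 0.5156.

0.5156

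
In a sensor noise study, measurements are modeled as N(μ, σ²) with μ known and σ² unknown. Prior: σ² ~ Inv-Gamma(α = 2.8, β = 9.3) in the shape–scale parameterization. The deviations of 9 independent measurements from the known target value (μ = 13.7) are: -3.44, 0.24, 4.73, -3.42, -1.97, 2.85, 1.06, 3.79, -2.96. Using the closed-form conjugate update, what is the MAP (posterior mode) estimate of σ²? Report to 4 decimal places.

6.0731

With known mean μ and an Inverse-Gamma(α, β) prior on σ², the Normal likelihood is conjugate: posterior is Inv-Gamma(α + n/2, β + Σ(xᵢ−μ)²/2).
Σ(xᵢ−μ)² = (-3.44)² + (0.24)² + (4.73)² + (-3.42)² + (-1.97)² + (2.85)² + (1.06)² + (3.79)² + (-2.96)² = 82.2132.
Posterior: Inv-Gamma(2.8 + 9/2, 9.3 + 82.2132/2) = Inv-Gamma(7.30, 50.40660).
Mode = β/(α+1) = 50.40660/8.30 = 6.0731.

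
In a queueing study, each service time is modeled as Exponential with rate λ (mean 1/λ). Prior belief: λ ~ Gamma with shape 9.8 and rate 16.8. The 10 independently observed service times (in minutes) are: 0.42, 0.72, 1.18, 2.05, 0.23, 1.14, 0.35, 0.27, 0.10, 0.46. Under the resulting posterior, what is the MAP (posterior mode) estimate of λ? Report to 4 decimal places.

With a Gamma(shape α, rate β) prior on the exponential rate λ, the posterior after n observations with total T = Σxᵢ is Gamma(α+n, β+T).
Sum of observations T = 6.92 minutes; n = 10.
Posterior: Gamma(9.8+10, 16.8+6.92) = Gamma(19.8, 23.72).
Mode = (α−1)/β = 0.7926.

0.7926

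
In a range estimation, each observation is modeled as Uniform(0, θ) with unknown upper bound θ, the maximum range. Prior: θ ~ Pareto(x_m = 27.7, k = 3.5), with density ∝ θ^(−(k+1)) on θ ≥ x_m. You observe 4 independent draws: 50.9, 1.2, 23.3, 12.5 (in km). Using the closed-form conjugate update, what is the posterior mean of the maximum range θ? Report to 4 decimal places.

A Pareto(scale x_m, shape k) prior on the upper bound θ of Uniform(0, θ) is conjugate: posterior is Pareto(max(x_m, max xᵢ), k + n).
Sample maximum = 50.9; prior scale x_m = 27.7 → posterior scale = max = 50.9.
Posterior shape = 3.5 + 4 = 7.5.
E[θ|data] = k·x_m/(k−1) = 7.5·50.9/6.5 = 58.7308.

58.7308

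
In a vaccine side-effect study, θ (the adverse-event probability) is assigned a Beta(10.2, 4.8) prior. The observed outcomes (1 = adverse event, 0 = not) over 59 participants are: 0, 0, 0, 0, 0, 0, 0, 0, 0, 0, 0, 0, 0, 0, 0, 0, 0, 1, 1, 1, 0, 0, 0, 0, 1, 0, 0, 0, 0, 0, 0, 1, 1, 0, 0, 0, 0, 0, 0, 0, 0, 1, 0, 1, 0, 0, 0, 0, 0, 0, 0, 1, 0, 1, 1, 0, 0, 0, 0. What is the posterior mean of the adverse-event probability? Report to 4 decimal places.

0.2865

The Beta prior is conjugate to a Binomial/Bernoulli likelihood; the update adds successes to α and failures to β.
Posterior: Beta(α+k, β+n−k) = Beta(10.2+11, 4.8+48) = Beta(21.2, 52.8).
Posterior mean = α/(α+β) = 21.2/74.0 = 0.2865.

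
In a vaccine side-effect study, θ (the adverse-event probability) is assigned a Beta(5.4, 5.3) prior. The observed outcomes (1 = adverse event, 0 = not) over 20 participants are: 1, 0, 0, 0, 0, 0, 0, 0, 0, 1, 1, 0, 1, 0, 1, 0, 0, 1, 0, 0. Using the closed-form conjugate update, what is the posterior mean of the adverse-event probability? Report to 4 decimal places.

0.3713

The Beta prior is conjugate to a Binomial/Bernoulli likelihood; the update adds successes to α and failures to β.
Posterior: Beta(α+k, β+n−k) = Beta(5.4+6, 5.3+14) = Beta(11.4, 19.3).
Posterior mean = α/(α+β) = 11.4/30.7 = 0.3713.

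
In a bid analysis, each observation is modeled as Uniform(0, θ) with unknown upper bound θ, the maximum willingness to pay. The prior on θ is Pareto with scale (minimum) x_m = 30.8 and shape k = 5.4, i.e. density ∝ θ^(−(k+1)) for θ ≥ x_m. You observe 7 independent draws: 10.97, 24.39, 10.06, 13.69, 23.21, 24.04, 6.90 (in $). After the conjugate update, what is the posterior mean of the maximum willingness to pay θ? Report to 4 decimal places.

A Pareto(scale x_m, shape k) prior on the upper bound θ of Uniform(0, θ) is conjugate: posterior is Pareto(max(x_m, max xᵢ), k + n).
Sample maximum = 24.39; prior scale x_m = 30.8 → posterior scale = max = 30.80.
Posterior shape = 5.4 + 7 = 12.4.
E[θ|data] = k·x_m/(k−1) = 12.4·30.80/11.4 = 33.5018.

33.5018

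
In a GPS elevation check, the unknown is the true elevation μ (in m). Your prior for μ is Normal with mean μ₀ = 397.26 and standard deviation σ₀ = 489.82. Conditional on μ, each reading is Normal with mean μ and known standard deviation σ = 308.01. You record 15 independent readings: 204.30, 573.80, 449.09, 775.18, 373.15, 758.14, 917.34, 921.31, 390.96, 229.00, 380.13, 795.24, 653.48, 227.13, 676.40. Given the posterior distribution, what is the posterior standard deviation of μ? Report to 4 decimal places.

For Normal data with known variance σ², a Normal(μ₀, σ₀²) prior on μ is conjugate. Posterior precision = 1/σ₀² + n/σ²; posterior mean is the precision-weighted average of μ₀ and x̄.
σ₀² = 489.82² = 239923.6324, σ² = 308.01² = 94870.1601; σ² + n·σ₀² = 94870.1601 + 15·239923.6324 = 3693724.6461.
Posterior precision = 1/σ₀² + n/σ² = 1/239923.6324 + 15/94870.1601 = (σ² + n·σ₀²)/(σ₀²σ²) = 3693724.6461/(239923.6324·94870.1601); posterior variance σₙ² = σ₀²σ²/(σ² + n·σ₀²) = 239923.6324·94870.1601/3693724.6461 = 6162.233409.
Posterior SD = √σₙ² = √(239923.6324·94870.1601/3693724.6461) = 78.4999.

78.4999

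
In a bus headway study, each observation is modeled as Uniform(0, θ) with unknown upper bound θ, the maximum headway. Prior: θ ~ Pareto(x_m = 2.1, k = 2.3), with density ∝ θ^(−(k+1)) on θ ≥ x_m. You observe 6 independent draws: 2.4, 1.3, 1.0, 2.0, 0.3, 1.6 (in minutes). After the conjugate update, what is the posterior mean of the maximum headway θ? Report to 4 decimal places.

2.7288

A Pareto(scale x_m, shape k) prior on the upper bound θ of Uniform(0, θ) is conjugate: posterior is Pareto(max(x_m, max xᵢ), k + n).
Sample maximum = 2.4; prior scale x_m = 2.1 → posterior scale = max = 2.4.
Posterior shape = 2.3 + 6 = 8.3.
E[θ|data] = k·x_m/(k−1) = 8.3·2.4/7.3 = 2.7288.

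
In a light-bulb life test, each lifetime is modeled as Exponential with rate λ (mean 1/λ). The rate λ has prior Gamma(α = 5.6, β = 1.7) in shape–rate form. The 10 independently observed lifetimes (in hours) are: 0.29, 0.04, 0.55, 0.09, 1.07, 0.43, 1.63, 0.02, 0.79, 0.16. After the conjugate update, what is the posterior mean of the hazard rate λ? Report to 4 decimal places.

With a Gamma(shape α, rate β) prior on the exponential rate λ, the posterior after n observations with total T = Σxᵢ is Gamma(α+n, β+T).
Sum of observations T = 5.07 hours; n = 10.
Posterior: Gamma(5.6+10, 1.7+5.07) = Gamma(15.6, 6.77).
Posterior mean of λ = α/β = 15.6/6.77 = 2.3043.

2.3043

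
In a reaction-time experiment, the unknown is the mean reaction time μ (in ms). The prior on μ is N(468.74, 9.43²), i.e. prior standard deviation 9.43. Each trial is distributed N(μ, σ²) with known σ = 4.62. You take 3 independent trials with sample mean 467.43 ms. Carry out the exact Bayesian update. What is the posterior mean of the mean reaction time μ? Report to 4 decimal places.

For Normal data with known variance σ², a Normal(μ₀, σ₀²) prior on μ is conjugate. Posterior precision = 1/σ₀² + n/σ²; posterior mean is the precision-weighted average of μ₀ and x̄.
n·x̄ = 3·467.43 = 1402.29.
σ₀² = 9.43² = 88.9249, σ² = 4.62² = 21.3444; σ² + n·σ₀² = 21.3444 + 3·88.9249 = 288.1191.
Posterior mean = (μ₀/σ₀² + n·x̄/σ²)/(1/σ₀² + n/σ²) = (σ²·μ₀ + σ₀²·n·x̄)/(σ² + n·σ₀²) = (21.3444·468.74 + 88.9249·1402.29)/288.1191 = 134703.472077/288.1191 = 467.5270.

467.5270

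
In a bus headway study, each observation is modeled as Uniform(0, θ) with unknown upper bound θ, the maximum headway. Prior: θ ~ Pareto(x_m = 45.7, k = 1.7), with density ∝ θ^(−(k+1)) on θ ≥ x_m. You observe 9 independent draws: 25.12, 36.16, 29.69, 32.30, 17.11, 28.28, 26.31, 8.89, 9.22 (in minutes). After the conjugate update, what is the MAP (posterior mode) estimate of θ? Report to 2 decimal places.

A Pareto(scale x_m, shape k) prior on the upper bound θ of Uniform(0, θ) is conjugate: posterior is Pareto(max(x_m, max xᵢ), k + n).
Sample maximum = 36.16; prior scale x_m = 45.7 → posterior scale = max = 45.70.
Posterior shape = 1.7 + 9 = 10.7.
The Pareto density is decreasing on [x_m, ∞), so the mode is x_m = 45.70.

45.70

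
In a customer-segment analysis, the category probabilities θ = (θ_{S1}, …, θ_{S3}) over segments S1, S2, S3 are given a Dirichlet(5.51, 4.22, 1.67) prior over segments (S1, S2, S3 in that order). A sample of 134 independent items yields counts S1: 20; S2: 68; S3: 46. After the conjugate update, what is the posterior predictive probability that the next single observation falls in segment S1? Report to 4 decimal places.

The Dirichlet prior is conjugate to the Multinomial likelihood: each posterior αⱼ = prior αⱼ + observed count nⱼ.
Posterior concentration: (25.51, 72.22, 47.67), total = 145.40.
P(next = S1 | data) = α_{S1}/Σα = 0.1754.

0.1754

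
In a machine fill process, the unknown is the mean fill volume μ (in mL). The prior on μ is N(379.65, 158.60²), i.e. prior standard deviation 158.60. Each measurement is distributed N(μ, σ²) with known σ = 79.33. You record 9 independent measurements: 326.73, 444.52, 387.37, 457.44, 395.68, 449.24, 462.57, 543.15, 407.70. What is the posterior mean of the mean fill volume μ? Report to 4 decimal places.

429.1139

For Normal data with known variance σ², a Normal(μ₀, σ₀²) prior on μ is conjugate. Posterior precision = 1/σ₀² + n/σ²; posterior mean is the precision-weighted average of μ₀ and x̄.
Σxᵢ = 326.73 + 444.52 + 387.37 + 457.44 + 395.68 + 449.24 + 462.57 + 543.15 + 407.70 = 3874.4, so n·x̄ = 3874.4.
σ₀² = 158.60² = 25153.96, σ² = 79.33² = 6293.2489; σ² + n·σ₀² = 6293.2489 + 9·25153.96 = 232678.8889.
Posterior mean = (μ₀/σ₀² + n·x̄/σ²)/(1/σ₀² + n/σ²) = (σ²·μ₀ + σ₀²·n·x̄)/(σ² + n·σ₀²) = (6293.2489·379.65 + 25153.96·3874.4)/232678.8889 = 99845734.568885/232678.8889 = 429.1139.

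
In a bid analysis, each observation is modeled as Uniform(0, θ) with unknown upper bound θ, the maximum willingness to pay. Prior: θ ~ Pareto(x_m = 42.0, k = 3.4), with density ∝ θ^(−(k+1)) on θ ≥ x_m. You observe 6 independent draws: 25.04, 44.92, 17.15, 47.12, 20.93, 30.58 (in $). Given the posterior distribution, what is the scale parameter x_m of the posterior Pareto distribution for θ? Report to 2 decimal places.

A Pareto(scale x_m, shape k) prior on the upper bound θ of Uniform(0, θ) is conjugate: posterior is Pareto(max(x_m, max xᵢ), k + n).
Sample maximum = 47.12; prior scale x_m = 42.0 → posterior scale = max = 47.12.
Posterior shape = 3.4 + 6 = 9.4.
Posterior scale x_m = 47.12.

47.12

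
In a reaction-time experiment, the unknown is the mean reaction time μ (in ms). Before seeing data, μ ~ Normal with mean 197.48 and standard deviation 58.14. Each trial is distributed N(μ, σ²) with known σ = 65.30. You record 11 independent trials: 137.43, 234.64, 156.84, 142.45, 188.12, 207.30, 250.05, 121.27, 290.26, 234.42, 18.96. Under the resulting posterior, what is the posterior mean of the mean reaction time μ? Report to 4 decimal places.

181.9403

For Normal data with known variance σ², a Normal(μ₀, σ₀²) prior on μ is conjugate. Posterior precision = 1/σ₀² + n/σ²; posterior mean is the precision-weighted average of μ₀ and x̄.
Σxᵢ = 137.43 + 234.64 + 156.84 + 142.45 + 188.12 + 207.30 + 250.05 + 121.27 + 290.26 + 234.42 + 18.96 = 1981.74, so n·x̄ = 1981.74.
σ₀² = 58.14² = 3380.2596, σ² = 65.30² = 4264.09; σ² + n·σ₀² = 4264.09 + 11·3380.2596 = 41446.9456.
Posterior mean = (μ₀/σ₀² + n·x̄/σ²)/(1/σ₀² + n/σ²) = (σ²·μ₀ + σ₀²·n·x̄)/(σ² + n·σ₀²) = (4264.09·197.48 + 3380.2596·1981.74)/41446.9456 = 7540868.152904/41446.9456 = 181.9403.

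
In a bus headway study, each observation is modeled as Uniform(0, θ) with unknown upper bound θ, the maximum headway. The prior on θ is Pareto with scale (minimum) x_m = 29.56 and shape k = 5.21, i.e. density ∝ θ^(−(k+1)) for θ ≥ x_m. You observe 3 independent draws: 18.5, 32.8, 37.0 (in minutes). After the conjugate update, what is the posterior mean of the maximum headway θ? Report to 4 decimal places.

42.1318

A Pareto(scale x_m, shape k) prior on the upper bound θ of Uniform(0, θ) is conjugate: posterior is Pareto(max(x_m, max xᵢ), k + n).
Sample maximum = 37.0; prior scale x_m = 29.56 → posterior scale = max = 37.00.
Posterior shape = 5.21 + 3 = 8.21.
E[θ|data] = k·x_m/(k−1) = 8.21·37.00/7.21 = 42.1318.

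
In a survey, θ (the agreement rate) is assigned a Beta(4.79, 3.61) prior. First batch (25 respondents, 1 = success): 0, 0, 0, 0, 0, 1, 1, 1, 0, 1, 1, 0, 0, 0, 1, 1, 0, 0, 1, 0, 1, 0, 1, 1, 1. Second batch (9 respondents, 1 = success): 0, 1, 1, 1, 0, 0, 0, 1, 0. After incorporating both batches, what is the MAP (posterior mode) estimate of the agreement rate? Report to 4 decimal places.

0.4899

The Beta prior is conjugate to a Binomial/Bernoulli likelihood; the update adds successes to α and failures to β.
After batch 1: Beta(4.79+12, 3.61+13) = Beta(16.79, 16.61).
After batch 2: Beta(16.79+4, 16.61+5) = Beta(20.79, 21.61).
Mode of Beta(a,b) for a,b>1 is (a−1)/(a+b−2) = 19.79/40.40 = 0.4899.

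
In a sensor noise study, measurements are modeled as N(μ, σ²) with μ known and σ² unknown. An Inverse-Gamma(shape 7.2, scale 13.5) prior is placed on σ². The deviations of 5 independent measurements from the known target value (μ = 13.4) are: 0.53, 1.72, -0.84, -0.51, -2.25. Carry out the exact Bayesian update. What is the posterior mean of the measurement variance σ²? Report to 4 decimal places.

With known mean μ and an Inverse-Gamma(α, β) prior on σ², the Normal likelihood is conjugate: posterior is Inv-Gamma(α + n/2, β + Σ(xᵢ−μ)²/2).
Σ(xᵢ−μ)² = (0.53)² + (1.72)² + (-0.84)² + (-0.51)² + (-2.25)² = 9.2675.
Posterior: Inv-Gamma(7.2 + 5/2, 13.5 + 9.2675/2) = Inv-Gamma(9.70, 18.13375).
E[σ²|data] = β/(α−1) = 18.13375/8.70 = 2.0843.

2.0843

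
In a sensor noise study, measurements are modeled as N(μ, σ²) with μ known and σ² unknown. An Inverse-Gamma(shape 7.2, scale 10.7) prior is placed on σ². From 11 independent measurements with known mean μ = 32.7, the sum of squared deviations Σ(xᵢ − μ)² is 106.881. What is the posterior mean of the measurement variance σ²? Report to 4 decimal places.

5.4821

With known mean μ and an Inverse-Gamma(α, β) prior on σ², the Normal likelihood is conjugate: posterior is Inv-Gamma(α + n/2, β + Σ(xᵢ−μ)²/2).
Posterior: Inv-Gamma(7.2 + 11/2, 10.7 + 106.881/2) = Inv-Gamma(12.70, 64.1405).
E[σ²|data] = β/(α−1) = 64.1405/11.70 = 5.4821.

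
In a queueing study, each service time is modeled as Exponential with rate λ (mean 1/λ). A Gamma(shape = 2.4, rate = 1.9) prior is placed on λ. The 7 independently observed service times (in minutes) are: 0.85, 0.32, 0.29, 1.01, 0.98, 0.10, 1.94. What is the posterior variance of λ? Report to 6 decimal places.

With a Gamma(shape α, rate β) prior on the exponential rate λ, the posterior after n observations with total T = Σxᵢ is Gamma(α+n, β+T).
Sum of observations T = 5.49 minutes; n = 7.
Posterior: Gamma(2.4+7, 1.9+5.49) = Gamma(9.4, 7.39).
Var = α/β² = 0.172123.

0.172123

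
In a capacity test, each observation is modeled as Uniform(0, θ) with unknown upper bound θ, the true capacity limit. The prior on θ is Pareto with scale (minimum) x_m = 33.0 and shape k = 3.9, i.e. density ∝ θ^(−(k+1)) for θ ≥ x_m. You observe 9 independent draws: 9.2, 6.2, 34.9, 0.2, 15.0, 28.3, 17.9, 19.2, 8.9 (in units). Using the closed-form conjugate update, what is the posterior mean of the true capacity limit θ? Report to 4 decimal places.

37.8328

A Pareto(scale x_m, shape k) prior on the upper bound θ of Uniform(0, θ) is conjugate: posterior is Pareto(max(x_m, max xᵢ), k + n).
Sample maximum = 34.9; prior scale x_m = 33.0 → posterior scale = max = 34.9.
Posterior shape = 3.9 + 9 = 12.9.
E[θ|data] = k·x_m/(k−1) = 12.9·34.9/11.9 = 37.8328.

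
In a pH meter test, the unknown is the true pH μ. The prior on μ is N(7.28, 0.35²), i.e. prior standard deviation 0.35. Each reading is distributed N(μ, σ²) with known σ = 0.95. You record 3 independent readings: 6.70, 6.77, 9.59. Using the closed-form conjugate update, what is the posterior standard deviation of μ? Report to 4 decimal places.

For Normal data with known variance σ², a Normal(μ₀, σ₀²) prior on μ is conjugate. Posterior precision = 1/σ₀² + n/σ²; posterior mean is the precision-weighted average of μ₀ and x̄.
σ₀² = 0.35² = 0.1225, σ² = 0.95² = 0.9025; σ² + n·σ₀² = 0.9025 + 3·0.1225 = 1.27.
Posterior precision = 1/σ₀² + n/σ² = 1/0.1225 + 3/0.9025 = (σ² + n·σ₀²)/(σ₀²σ²) = 1.27/(0.1225·0.9025); posterior variance σₙ² = σ₀²σ²/(σ² + n·σ₀²) = 0.1225·0.9025/1.27 = 0.087052.
Posterior SD = √σₙ² = √(0.1225·0.9025/1.27) = 0.2950.

0.2950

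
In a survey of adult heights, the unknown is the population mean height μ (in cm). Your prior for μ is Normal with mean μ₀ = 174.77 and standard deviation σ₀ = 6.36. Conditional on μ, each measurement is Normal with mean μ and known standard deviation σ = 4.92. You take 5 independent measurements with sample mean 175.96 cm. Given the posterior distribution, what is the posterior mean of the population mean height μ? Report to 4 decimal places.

For Normal data with known variance σ², a Normal(μ₀, σ₀²) prior on μ is conjugate. Posterior precision = 1/σ₀² + n/σ²; posterior mean is the precision-weighted average of μ₀ and x̄.
n·x̄ = 5·175.96 = 879.8.
σ₀² = 6.36² = 40.4496, σ² = 4.92² = 24.2064; σ² + n·σ₀² = 24.2064 + 5·40.4496 = 226.4544.
Posterior mean = (μ₀/σ₀² + n·x̄/σ²)/(1/σ₀² + n/σ²) = (σ²·μ₀ + σ₀²·n·x̄)/(σ² + n·σ₀²) = (24.2064·174.77 + 40.4496·879.8)/226.4544 = 39818.110608/226.4544 = 175.8328.

175.8328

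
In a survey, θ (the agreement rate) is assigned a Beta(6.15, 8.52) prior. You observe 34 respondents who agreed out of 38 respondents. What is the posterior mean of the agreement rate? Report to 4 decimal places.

0.7623

The Beta prior is conjugate to a Binomial/Bernoulli likelihood; the update adds successes to α and failures to β.
Posterior: Beta(α+k, β+n−k) = Beta(6.15+34, 8.52+4) = Beta(40.15, 12.52).
Posterior mean = α/(α+β) = 40.15/52.67 = 0.7623.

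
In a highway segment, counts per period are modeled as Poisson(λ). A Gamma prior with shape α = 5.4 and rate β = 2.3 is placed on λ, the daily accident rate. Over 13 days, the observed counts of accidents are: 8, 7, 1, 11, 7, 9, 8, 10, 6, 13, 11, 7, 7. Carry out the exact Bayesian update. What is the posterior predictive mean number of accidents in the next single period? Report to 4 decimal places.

With a Gamma(shape α, rate β) prior, the Poisson likelihood is conjugate: the posterior is Gamma(α + ΣXᵢ, β + n).
Sum of counts S = 105 over n = 13 days.
Posterior: Gamma(α+S, β+n) = Gamma(5.4+105, 2.3+13) = Gamma(110.4, 15.3).
The predictive distribution for one future period is NegBinom with mean α/β = 7.2157.

7.2157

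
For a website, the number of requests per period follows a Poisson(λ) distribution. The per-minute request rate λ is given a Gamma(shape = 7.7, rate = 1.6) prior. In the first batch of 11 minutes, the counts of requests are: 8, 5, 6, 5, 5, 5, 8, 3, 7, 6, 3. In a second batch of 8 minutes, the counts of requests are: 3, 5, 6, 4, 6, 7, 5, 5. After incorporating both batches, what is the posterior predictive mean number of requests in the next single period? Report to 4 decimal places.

5.3252

With a Gamma(shape α, rate β) prior, the Poisson likelihood is conjugate: the posterior is Gamma(α + ΣXᵢ, β + n).
Batch 1: sum of counts S = 61 over n = 11 minutes.
After batch 1: Gamma(α+S, β+n) = Gamma(7.7+61, 1.6+11) = Gamma(68.7, 12.6).
Batch 2: sum of counts S = 41 over n = 8 minutes.
After batch 2: Gamma(α+S, β+n) = Gamma(68.7+41, 12.6+8) = Gamma(109.7, 20.6).
The predictive distribution for one future period is NegBinom with mean α/β = 5.3252.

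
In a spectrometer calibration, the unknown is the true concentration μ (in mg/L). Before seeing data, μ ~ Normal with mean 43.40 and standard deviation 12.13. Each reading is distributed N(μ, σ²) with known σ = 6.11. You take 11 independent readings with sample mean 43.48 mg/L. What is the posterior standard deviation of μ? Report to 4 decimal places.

1.8213

For Normal data with known variance σ², a Normal(μ₀, σ₀²) prior on μ is conjugate. Posterior precision = 1/σ₀² + n/σ²; posterior mean is the precision-weighted average of μ₀ and x̄.
σ₀² = 12.13² = 147.1369, σ² = 6.11² = 37.3321; σ² + n·σ₀² = 37.3321 + 11·147.1369 = 1655.838.
Posterior precision = 1/σ₀² + n/σ² = 1/147.1369 + 11/37.3321 = (σ² + n·σ₀²)/(σ₀²σ²) = 1655.838/(147.1369·37.3321); posterior variance σₙ² = σ₀²σ²/(σ² + n·σ₀²) = 147.1369·37.3321/1655.838 = 3.317311.
Posterior SD = √σₙ² = √(147.1369·37.3321/1655.838) = 1.8213.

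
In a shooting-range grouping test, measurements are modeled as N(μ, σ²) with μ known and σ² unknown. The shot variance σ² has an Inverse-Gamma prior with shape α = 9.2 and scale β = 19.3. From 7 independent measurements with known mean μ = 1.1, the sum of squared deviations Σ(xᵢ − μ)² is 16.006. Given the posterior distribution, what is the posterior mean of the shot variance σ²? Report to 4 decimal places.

2.3336

With known mean μ and an Inverse-Gamma(α, β) prior on σ², the Normal likelihood is conjugate: posterior is Inv-Gamma(α + n/2, β + Σ(xᵢ−μ)²/2).
Posterior: Inv-Gamma(9.2 + 7/2, 19.3 + 16.006/2) = Inv-Gamma(12.70, 27.3030).
E[σ²|data] = β/(α−1) = 27.3030/11.70 = 2.3336.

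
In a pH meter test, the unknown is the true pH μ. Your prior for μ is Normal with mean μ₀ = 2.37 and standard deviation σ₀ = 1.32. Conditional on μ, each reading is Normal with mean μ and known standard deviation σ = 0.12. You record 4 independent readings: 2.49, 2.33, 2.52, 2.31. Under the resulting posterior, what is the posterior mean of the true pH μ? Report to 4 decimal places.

2.4124

For Normal data with known variance σ², a Normal(μ₀, σ₀²) prior on μ is conjugate. Posterior precision = 1/σ₀² + n/σ²; posterior mean is the precision-weighted average of μ₀ and x̄.
Σxᵢ = 2.49 + 2.33 + 2.52 + 2.31 = 9.65, so n·x̄ = 9.65.
σ₀² = 1.32² = 1.7424, σ² = 0.12² = 0.0144; σ² + n·σ₀² = 0.0144 + 4·1.7424 = 6.984.
Posterior mean = (μ₀/σ₀² + n·x̄/σ²)/(1/σ₀² + n/σ²) = (σ²·μ₀ + σ₀²·n·x̄)/(σ² + n·σ₀²) = (0.0144·2.37 + 1.7424·9.65)/6.984 = 16.848288/6.984 = 2.4124.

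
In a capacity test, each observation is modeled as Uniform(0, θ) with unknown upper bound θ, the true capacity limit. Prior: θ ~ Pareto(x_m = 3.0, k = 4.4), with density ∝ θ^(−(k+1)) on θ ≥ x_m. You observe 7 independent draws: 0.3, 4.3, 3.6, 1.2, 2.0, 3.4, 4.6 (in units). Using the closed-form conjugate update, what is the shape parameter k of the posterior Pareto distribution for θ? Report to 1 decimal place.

11.4

A Pareto(scale x_m, shape k) prior on the upper bound θ of Uniform(0, θ) is conjugate: posterior is Pareto(max(x_m, max xᵢ), k + n).
Sample maximum = 4.6; prior scale x_m = 3.0 → posterior scale = max = 4.6.
Posterior shape = 4.4 + 7 = 11.4.
Posterior shape k = 11.4.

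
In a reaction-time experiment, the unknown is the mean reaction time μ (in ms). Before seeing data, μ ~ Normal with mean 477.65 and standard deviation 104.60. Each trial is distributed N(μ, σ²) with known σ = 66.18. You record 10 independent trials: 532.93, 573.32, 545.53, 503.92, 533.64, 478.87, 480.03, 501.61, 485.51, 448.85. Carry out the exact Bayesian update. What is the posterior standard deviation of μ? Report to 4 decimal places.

20.5212

For Normal data with known variance σ², a Normal(μ₀, σ₀²) prior on μ is conjugate. Posterior precision = 1/σ₀² + n/σ²; posterior mean is the precision-weighted average of μ₀ and x̄.
σ₀² = 104.60² = 10941.16, σ² = 66.18² = 4379.7924; σ² + n·σ₀² = 4379.7924 + 10·10941.16 = 113791.3924.
Posterior precision = 1/σ₀² + n/σ² = 1/10941.16 + 10/4379.7924 = (σ² + n·σ₀²)/(σ₀²σ²) = 113791.3924/(10941.16·4379.7924); posterior variance σₙ² = σ₀²σ²/(σ² + n·σ₀²) = 10941.16·4379.7924/113791.3924 = 421.121566.
Posterior SD = √σₙ² = √(10941.16·4379.7924/113791.3924) = 20.5212.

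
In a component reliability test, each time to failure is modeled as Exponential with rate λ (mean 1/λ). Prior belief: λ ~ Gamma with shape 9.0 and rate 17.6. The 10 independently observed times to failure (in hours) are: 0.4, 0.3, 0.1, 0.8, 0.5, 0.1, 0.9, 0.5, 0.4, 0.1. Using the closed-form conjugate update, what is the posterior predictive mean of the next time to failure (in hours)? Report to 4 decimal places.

With a Gamma(shape α, rate β) prior on the exponential rate λ, the posterior after n observations with total T = Σxᵢ is Gamma(α+n, β+T).
Sum of observations T = 4.1 hours; n = 10.
Posterior: Gamma(9.0+10, 17.6+4.1) = Gamma(19.0, 21.7).
The predictive distribution for the next observation is Lomax; its mean is β/(α−1) = 21.7/18.0 = 1.2056.

1.2056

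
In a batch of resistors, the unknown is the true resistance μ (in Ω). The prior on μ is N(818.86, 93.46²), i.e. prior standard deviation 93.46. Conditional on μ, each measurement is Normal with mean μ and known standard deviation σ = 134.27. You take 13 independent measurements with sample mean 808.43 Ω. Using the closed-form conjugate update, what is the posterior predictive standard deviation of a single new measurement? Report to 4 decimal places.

For Normal data with known variance σ², a Normal(μ₀, σ₀²) prior on μ is conjugate. Posterior precision = 1/σ₀² + n/σ²; posterior mean is the precision-weighted average of μ₀ and x̄.
σ₀² = 93.46² = 8734.7716, σ² = 134.27² = 18028.4329; σ² + n·σ₀² = 18028.4329 + 13·8734.7716 = 131580.4637.
Posterior precision = 1/σ₀² + n/σ² = 1/8734.7716 + 13/18028.4329 = (σ² + n·σ₀²)/(σ₀²σ²) = 131580.4637/(8734.7716·18028.4329); posterior variance σₙ² = σ₀²σ²/(σ² + n·σ₀²) = 8734.7716·18028.4329/131580.4637 = 1196.790460.
Predictive variance for one new observation = σₙ² + σ² = 8734.7716·18028.4329/131580.4637 + 18028.4329 = σ²·(σ₀² + 131580.4637)/131580.4637 = 18028.4329·140315.2353/131580.4637 = 19225.223360; SD = √(18028.4329·140315.2353/131580.4637) = 138.6551.

138.6551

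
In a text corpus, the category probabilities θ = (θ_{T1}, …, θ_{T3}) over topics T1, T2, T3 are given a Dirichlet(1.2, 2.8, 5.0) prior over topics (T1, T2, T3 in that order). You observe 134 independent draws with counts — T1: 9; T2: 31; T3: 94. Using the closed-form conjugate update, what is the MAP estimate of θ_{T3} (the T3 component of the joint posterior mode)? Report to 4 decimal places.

The Dirichlet prior is conjugate to the Multinomial likelihood: each posterior αⱼ = prior αⱼ + observed count nⱼ.
Posterior concentration: (10.2, 33.8, 99.0), total = 143.0.
Joint mode component: (α_{T3}−1)/(Σα−K) = 98.0/140.0 = 0.7000.

0.7000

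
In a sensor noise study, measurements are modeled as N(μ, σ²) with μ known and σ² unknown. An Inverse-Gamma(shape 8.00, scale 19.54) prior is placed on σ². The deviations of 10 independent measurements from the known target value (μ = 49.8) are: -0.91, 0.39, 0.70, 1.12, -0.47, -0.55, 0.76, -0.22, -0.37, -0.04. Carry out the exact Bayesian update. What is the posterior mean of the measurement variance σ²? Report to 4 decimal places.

1.7955

With known mean μ and an Inverse-Gamma(α, β) prior on σ², the Normal likelihood is conjugate: posterior is Inv-Gamma(α + n/2, β + Σ(xᵢ−μ)²/2).
Σ(xᵢ−μ)² = (-0.91)² + (0.39)² + (0.70)² + (1.12)² + (-0.47)² + (-0.55)² + (0.76)² + (-0.22)² + (-0.37)² + (-0.04)² = 4.0125.
Posterior: Inv-Gamma(8.00 + 10/2, 19.54 + 4.0125/2) = Inv-Gamma(13.00, 21.54625).
E[σ²|data] = β/(α−1) = 21.54625/12.00 = 1.7955.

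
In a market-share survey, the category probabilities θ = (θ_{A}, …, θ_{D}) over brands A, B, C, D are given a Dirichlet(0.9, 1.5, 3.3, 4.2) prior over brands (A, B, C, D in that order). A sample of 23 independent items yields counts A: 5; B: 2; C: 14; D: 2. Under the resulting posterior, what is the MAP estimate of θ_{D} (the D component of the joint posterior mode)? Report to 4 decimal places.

0.1799

The Dirichlet prior is conjugate to the Multinomial likelihood: each posterior αⱼ = prior αⱼ + observed count nⱼ.
Posterior concentration: (5.9, 3.5, 17.3, 6.2), total = 32.9.
Joint mode component: (α_{D}−1)/(Σα−K) = 5.2/28.9 = 0.1799.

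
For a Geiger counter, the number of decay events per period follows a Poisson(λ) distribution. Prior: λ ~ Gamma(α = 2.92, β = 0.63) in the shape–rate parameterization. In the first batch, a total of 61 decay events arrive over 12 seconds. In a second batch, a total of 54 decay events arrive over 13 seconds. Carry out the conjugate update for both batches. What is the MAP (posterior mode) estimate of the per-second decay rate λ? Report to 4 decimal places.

With a Gamma(shape α, rate β) prior, the Poisson likelihood is conjugate: the posterior is Gamma(α + ΣXᵢ, β + n).
After batch 1: Gamma(α+S, β+n) = Gamma(2.92+61, 0.63+12) = Gamma(63.92, 12.63).
After batch 2: Gamma(α+S, β+n) = Gamma(63.92+54, 12.63+13) = Gamma(117.92, 25.63).
Mode of Gamma(α,β) for α≥1 is (α−1)/β = 116.92/25.63 = 4.5618.

4.5618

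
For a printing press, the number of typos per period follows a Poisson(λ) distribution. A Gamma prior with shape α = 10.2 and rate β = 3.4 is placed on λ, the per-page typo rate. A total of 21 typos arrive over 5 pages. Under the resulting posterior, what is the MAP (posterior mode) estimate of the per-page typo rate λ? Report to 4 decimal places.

3.5952

With a Gamma(shape α, rate β) prior, the Poisson likelihood is conjugate: the posterior is Gamma(α + ΣXᵢ, β + n).
Posterior: Gamma(α+S, β+n) = Gamma(10.2+21, 3.4+5) = Gamma(31.2, 8.4).
Mode of Gamma(α,β) for α≥1 is (α−1)/β = 30.2/8.4 = 3.5952.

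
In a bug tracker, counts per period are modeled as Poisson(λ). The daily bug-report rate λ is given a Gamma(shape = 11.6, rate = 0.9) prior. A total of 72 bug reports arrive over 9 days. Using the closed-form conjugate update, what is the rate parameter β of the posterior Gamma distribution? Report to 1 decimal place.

With a Gamma(shape α, rate β) prior, the Poisson likelihood is conjugate: the posterior is Gamma(α + ΣXᵢ, β + n).
Posterior: Gamma(α+S, β+n) = Gamma(11.6+72, 0.9+9) = Gamma(83.6, 9.9).
Posterior β = 9.9.

9.9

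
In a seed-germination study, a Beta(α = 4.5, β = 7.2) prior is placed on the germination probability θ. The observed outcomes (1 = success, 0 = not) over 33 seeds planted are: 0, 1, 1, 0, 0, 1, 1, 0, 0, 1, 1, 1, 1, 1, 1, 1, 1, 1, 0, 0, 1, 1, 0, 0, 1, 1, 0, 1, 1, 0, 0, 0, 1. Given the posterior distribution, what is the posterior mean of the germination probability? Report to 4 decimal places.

0.5481

The Beta prior is conjugate to a Binomial/Bernoulli likelihood; the update adds successes to α and failures to β.
Posterior: Beta(α+k, β+n−k) = Beta(4.5+20, 7.2+13) = Beta(24.5, 20.2).
Posterior mean = α/(α+β) = 24.5/44.7 = 0.5481.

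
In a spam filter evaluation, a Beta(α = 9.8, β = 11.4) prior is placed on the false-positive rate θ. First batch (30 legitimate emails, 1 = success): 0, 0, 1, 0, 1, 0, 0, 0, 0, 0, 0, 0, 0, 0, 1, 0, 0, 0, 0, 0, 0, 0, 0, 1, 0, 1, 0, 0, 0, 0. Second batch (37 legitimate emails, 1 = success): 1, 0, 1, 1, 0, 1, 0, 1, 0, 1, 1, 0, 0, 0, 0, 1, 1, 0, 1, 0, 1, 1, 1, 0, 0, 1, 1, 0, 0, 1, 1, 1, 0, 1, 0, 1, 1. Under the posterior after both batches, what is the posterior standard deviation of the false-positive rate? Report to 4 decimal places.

The Beta prior is conjugate to a Binomial/Bernoulli likelihood; the update adds successes to α and failures to β.
After batch 1: Beta(9.8+5, 11.4+25) = Beta(14.8, 36.4).
After batch 2: Beta(14.8+21, 36.4+16) = Beta(35.8, 52.4).
Var = αβ/((α+β)²(α+β+1)) = 35.8·52.4/(88.2²·89.2) = 0.00270341; SD = √0.00270341 = 0.0520.

0.0520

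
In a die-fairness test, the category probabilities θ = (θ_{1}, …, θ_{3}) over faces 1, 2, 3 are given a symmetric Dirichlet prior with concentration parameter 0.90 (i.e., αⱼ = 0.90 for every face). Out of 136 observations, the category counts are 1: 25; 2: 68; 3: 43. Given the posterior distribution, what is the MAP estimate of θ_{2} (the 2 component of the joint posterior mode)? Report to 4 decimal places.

The Dirichlet prior is conjugate to the Multinomial likelihood: each posterior αⱼ = prior αⱼ + observed count nⱼ.
Posterior concentration: (25.90, 68.90, 43.90), total = 138.70.
Joint mode component: (α_{2}−1)/(Σα−K) = 67.90/135.70 = 0.5004.

0.5004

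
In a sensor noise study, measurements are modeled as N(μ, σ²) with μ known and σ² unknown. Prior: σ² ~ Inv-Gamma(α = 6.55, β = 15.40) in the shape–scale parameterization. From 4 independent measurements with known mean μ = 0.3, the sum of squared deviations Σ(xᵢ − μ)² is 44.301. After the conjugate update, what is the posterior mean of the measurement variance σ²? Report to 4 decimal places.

With known mean μ and an Inverse-Gamma(α, β) prior on σ², the Normal likelihood is conjugate: posterior is Inv-Gamma(α + n/2, β + Σ(xᵢ−μ)²/2).
Posterior: Inv-Gamma(6.55 + 4/2, 15.40 + 44.301/2) = Inv-Gamma(8.55, 37.5505).
E[σ²|data] = β/(α−1) = 37.5505/7.55 = 4.9736.

4.9736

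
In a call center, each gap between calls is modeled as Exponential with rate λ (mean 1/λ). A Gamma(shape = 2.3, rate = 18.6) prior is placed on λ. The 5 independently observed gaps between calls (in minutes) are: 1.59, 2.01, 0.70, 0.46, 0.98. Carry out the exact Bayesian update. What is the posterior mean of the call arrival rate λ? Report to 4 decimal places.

With a Gamma(shape α, rate β) prior on the exponential rate λ, the posterior after n observations with total T = Σxᵢ is Gamma(α+n, β+T).
Sum of observations T = 5.74 minutes; n = 5.
Posterior: Gamma(2.3+5, 18.6+5.74) = Gamma(7.3, 24.34).
Posterior mean of λ = α/β = 7.3/24.34 = 0.2999.

0.2999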